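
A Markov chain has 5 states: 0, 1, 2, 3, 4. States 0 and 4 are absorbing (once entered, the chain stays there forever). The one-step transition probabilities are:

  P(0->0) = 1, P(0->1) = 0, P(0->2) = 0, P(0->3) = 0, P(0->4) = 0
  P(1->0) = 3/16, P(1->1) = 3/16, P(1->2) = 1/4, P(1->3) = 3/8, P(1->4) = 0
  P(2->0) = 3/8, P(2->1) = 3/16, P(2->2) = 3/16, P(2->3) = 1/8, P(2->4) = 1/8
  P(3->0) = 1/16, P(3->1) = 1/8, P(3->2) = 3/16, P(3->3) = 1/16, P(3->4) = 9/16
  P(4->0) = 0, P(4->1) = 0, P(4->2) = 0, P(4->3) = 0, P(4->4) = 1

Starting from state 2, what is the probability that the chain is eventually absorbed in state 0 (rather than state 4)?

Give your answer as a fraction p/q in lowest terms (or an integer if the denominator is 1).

Let a_i = P(absorbed in 0 | start in state i).
Boundary conditions: a_0 = 1, a_4 = 0.
For each transient state i, a_i = sum_j P(i->j) * a_j:
  a_1 = 3/16*a_0 + 3/16*a_1 + 1/4*a_2 + 3/8*a_3 + 0*a_4
  a_2 = 3/8*a_0 + 3/16*a_1 + 3/16*a_2 + 1/8*a_3 + 1/8*a_4
  a_3 = 1/16*a_0 + 1/8*a_1 + 3/16*a_2 + 1/16*a_3 + 9/16*a_4

Substituting a_0 = 1 and a_4 = 0, rearrange to (I - Q) a = r where r[i] = P(i -> 0):
  [13/16, -1/4, -3/8] . (a_1, a_2, a_3) = 3/16
  [-3/16, 13/16, -1/8] . (a_1, a_2, a_3) = 3/8
  [-1/8, -3/16, 15/16] . (a_1, a_2, a_3) = 1/16

Solving yields:
  a_1 = 1121/2051
  a_2 = 1289/2051
  a_3 = 544/2051

Starting state is 2, so the absorption probability is a_2 = 1289/2051.

Answer: 1289/2051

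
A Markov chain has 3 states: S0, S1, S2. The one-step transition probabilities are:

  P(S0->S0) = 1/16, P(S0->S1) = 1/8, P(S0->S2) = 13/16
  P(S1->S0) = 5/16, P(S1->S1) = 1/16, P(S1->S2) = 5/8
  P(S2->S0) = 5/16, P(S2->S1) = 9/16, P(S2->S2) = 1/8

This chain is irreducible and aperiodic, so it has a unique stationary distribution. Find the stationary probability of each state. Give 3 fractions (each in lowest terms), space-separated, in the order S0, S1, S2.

Answer: 1/4 29/96 43/96

Derivation:
The stationary distribution satisfies pi = pi * P, i.e.:
  pi_S0 = 1/16*pi_S0 + 5/16*pi_S1 + 5/16*pi_S2
  pi_S1 = 1/8*pi_S0 + 1/16*pi_S1 + 9/16*pi_S2
  pi_S2 = 13/16*pi_S0 + 5/8*pi_S1 + 1/8*pi_S2
with normalization: pi_S0 + pi_S1 + pi_S2 = 1.

Using the first 2 balance equations plus normalization, the linear system A*pi = b is:
  [-15/16, 5/16, 5/16] . pi = 0
  [1/8, -15/16, 9/16] . pi = 0
  [1, 1, 1] . pi = 1

Solving yields:
  pi_S0 = 1/4
  pi_S1 = 29/96
  pi_S2 = 43/96

Verification (pi * P):
  1/4*1/16 + 29/96*5/16 + 43/96*5/16 = 1/4 = pi_S0  (ok)
  1/4*1/8 + 29/96*1/16 + 43/96*9/16 = 29/96 = pi_S1  (ok)
  1/4*13/16 + 29/96*5/8 + 43/96*1/8 = 43/96 = pi_S2  (ok)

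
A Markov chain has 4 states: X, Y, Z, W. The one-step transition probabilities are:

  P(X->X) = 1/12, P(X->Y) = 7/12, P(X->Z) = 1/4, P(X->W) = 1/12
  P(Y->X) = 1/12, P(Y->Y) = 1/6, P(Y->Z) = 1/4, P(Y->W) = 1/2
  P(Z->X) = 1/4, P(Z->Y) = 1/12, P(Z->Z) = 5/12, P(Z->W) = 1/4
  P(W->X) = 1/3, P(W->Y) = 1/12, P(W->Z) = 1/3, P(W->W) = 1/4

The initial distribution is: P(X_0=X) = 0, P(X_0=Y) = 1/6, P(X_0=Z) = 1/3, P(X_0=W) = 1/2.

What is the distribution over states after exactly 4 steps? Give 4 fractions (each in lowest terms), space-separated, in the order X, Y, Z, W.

Answer: 25501/124416 24745/124416 1505/4608 33535/124416

Derivation:
Propagating the distribution step by step (d_{t+1} = d_t * P):
d_0 = (X=0, Y=1/6, Z=1/3, W=1/2)
  d_1[X] = 0*1/12 + 1/6*1/12 + 1/3*1/4 + 1/2*1/3 = 19/72
  d_1[Y] = 0*7/12 + 1/6*1/6 + 1/3*1/12 + 1/2*1/12 = 7/72
  d_1[Z] = 0*1/4 + 1/6*1/4 + 1/3*5/12 + 1/2*1/3 = 25/72
  d_1[W] = 0*1/12 + 1/6*1/2 + 1/3*1/4 + 1/2*1/4 = 7/24
d_1 = (X=19/72, Y=7/72, Z=25/72, W=7/24)
  d_2[X] = 19/72*1/12 + 7/72*1/12 + 25/72*1/4 + 7/24*1/3 = 185/864
  d_2[Y] = 19/72*7/12 + 7/72*1/6 + 25/72*1/12 + 7/24*1/12 = 193/864
  d_2[Z] = 19/72*1/4 + 7/72*1/4 + 25/72*5/12 + 7/24*1/3 = 287/864
  d_2[W] = 19/72*1/12 + 7/72*1/2 + 25/72*1/4 + 7/24*1/4 = 199/864
d_2 = (X=185/864, Y=193/864, Z=287/864, W=199/864)
  d_3[X] = 185/864*1/12 + 193/864*1/12 + 287/864*1/4 + 199/864*1/3 = 2035/10368
  d_3[Y] = 185/864*7/12 + 193/864*1/6 + 287/864*1/12 + 199/864*1/12 = 2167/10368
  d_3[Z] = 185/864*1/4 + 193/864*1/4 + 287/864*5/12 + 199/864*1/3 = 3365/10368
  d_3[W] = 185/864*1/12 + 193/864*1/2 + 287/864*1/4 + 199/864*1/4 = 2801/10368
d_3 = (X=2035/10368, Y=2167/10368, Z=3365/10368, W=2801/10368)
  d_4[X] = 2035/10368*1/12 + 2167/10368*1/12 + 3365/10368*1/4 + 2801/10368*1/3 = 25501/124416
  d_4[Y] = 2035/10368*7/12 + 2167/10368*1/6 + 3365/10368*1/12 + 2801/10368*1/12 = 24745/124416
  d_4[Z] = 2035/10368*1/4 + 2167/10368*1/4 + 3365/10368*5/12 + 2801/10368*1/3 = 1505/4608
  d_4[W] = 2035/10368*1/12 + 2167/10368*1/2 + 3365/10368*1/4 + 2801/10368*1/4 = 33535/124416
d_4 = (X=25501/124416, Y=24745/124416, Z=1505/4608, W=33535/124416)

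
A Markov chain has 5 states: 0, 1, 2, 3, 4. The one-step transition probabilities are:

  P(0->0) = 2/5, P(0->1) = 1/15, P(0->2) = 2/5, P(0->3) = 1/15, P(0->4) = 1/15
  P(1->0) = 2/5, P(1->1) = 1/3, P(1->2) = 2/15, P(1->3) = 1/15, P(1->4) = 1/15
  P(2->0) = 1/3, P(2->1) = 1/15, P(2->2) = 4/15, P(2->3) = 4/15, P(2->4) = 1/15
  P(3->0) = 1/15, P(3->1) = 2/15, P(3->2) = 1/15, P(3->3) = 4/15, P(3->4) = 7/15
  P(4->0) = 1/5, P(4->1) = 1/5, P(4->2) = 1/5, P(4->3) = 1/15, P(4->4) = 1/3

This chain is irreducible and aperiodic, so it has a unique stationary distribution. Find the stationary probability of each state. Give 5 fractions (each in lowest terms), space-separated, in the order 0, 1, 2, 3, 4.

The stationary distribution satisfies pi = pi * P, i.e.:
  pi_0 = 2/5*pi_0 + 2/5*pi_1 + 1/3*pi_2 + 1/15*pi_3 + 1/5*pi_4
  pi_1 = 1/15*pi_0 + 1/3*pi_1 + 1/15*pi_2 + 2/15*pi_3 + 1/5*pi_4
  pi_2 = 2/5*pi_0 + 2/15*pi_1 + 4/15*pi_2 + 1/15*pi_3 + 1/5*pi_4
  pi_3 = 1/15*pi_0 + 1/15*pi_1 + 4/15*pi_2 + 4/15*pi_3 + 1/15*pi_4
  pi_4 = 1/15*pi_0 + 1/15*pi_1 + 1/15*pi_2 + 7/15*pi_3 + 1/3*pi_4
with normalization: pi_0 + pi_1 + pi_2 + pi_3 + pi_4 = 1.

Using the first 4 balance equations plus normalization, the linear system A*pi = b is:
  [-3/5, 2/5, 1/3, 1/15, 1/5] . pi = 0
  [1/15, -2/3, 1/15, 2/15, 1/5] . pi = 0
  [2/5, 2/15, -11/15, 1/15, 1/5] . pi = 0
  [1/15, 1/15, 4/15, -11/15, 1/15] . pi = 0
  [1, 1, 1, 1, 1] . pi = 1

Solving yields:
  pi_0 = 8236/27369
  pi_1 = 3697/27369
  pi_2 = 6797/27369
  pi_3 = 3980/27369
  pi_4 = 1553/9123

Verification (pi * P):
  8236/27369*2/5 + 3697/27369*2/5 + 6797/27369*1/3 + 3980/27369*1/15 + 1553/9123*1/5 = 8236/27369 = pi_0  (ok)
  8236/27369*1/15 + 3697/27369*1/3 + 6797/27369*1/15 + 3980/27369*2/15 + 1553/9123*1/5 = 3697/27369 = pi_1  (ok)
  8236/27369*2/5 + 3697/27369*2/15 + 6797/27369*4/15 + 3980/27369*1/15 + 1553/9123*1/5 = 6797/27369 = pi_2  (ok)
  8236/27369*1/15 + 3697/27369*1/15 + 6797/27369*4/15 + 3980/27369*4/15 + 1553/9123*1/15 = 3980/27369 = pi_3  (ok)
  8236/27369*1/15 + 3697/27369*1/15 + 6797/27369*1/15 + 3980/27369*7/15 + 1553/9123*1/3 = 1553/9123 = pi_4  (ok)

Answer: 8236/27369 3697/27369 6797/27369 3980/27369 1553/9123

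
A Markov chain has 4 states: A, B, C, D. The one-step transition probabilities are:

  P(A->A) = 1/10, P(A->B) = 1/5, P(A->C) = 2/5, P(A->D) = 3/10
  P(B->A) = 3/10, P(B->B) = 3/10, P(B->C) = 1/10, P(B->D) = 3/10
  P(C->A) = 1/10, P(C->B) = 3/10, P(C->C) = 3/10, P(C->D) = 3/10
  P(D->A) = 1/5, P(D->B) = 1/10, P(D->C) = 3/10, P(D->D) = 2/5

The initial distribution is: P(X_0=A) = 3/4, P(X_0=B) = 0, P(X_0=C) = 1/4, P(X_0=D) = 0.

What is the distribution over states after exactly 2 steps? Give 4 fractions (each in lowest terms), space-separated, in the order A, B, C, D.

Answer: 7/40 23/100 53/200 33/100

Derivation:
Propagating the distribution step by step (d_{t+1} = d_t * P):
d_0 = (A=3/4, B=0, C=1/4, D=0)
  d_1[A] = 3/4*1/10 + 0*3/10 + 1/4*1/10 + 0*1/5 = 1/10
  d_1[B] = 3/4*1/5 + 0*3/10 + 1/4*3/10 + 0*1/10 = 9/40
  d_1[C] = 3/4*2/5 + 0*1/10 + 1/4*3/10 + 0*3/10 = 3/8
  d_1[D] = 3/4*3/10 + 0*3/10 + 1/4*3/10 + 0*2/5 = 3/10
d_1 = (A=1/10, B=9/40, C=3/8, D=3/10)
  d_2[A] = 1/10*1/10 + 9/40*3/10 + 3/8*1/10 + 3/10*1/5 = 7/40
  d_2[B] = 1/10*1/5 + 9/40*3/10 + 3/8*3/10 + 3/10*1/10 = 23/100
  d_2[C] = 1/10*2/5 + 9/40*1/10 + 3/8*3/10 + 3/10*3/10 = 53/200
  d_2[D] = 1/10*3/10 + 9/40*3/10 + 3/8*3/10 + 3/10*2/5 = 33/100
d_2 = (A=7/40, B=23/100, C=53/200, D=33/100)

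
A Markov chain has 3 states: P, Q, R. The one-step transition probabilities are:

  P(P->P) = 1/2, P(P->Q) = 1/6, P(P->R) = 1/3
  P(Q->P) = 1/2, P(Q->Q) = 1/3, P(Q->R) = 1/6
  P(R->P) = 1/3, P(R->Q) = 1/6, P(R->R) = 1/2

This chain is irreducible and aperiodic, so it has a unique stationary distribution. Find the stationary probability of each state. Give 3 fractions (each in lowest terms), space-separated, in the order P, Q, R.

The stationary distribution satisfies pi = pi * P, i.e.:
  pi_P = 1/2*pi_P + 1/2*pi_Q + 1/3*pi_R
  pi_Q = 1/6*pi_P + 1/3*pi_Q + 1/6*pi_R
  pi_R = 1/3*pi_P + 1/6*pi_Q + 1/2*pi_R
with normalization: pi_P + pi_Q + pi_R = 1.

Using the first 2 balance equations plus normalization, the linear system A*pi = b is:
  [-1/2, 1/2, 1/3] . pi = 0
  [1/6, -2/3, 1/6] . pi = 0
  [1, 1, 1] . pi = 1

Solving yields:
  pi_P = 11/25
  pi_Q = 1/5
  pi_R = 9/25

Verification (pi * P):
  11/25*1/2 + 1/5*1/2 + 9/25*1/3 = 11/25 = pi_P  (ok)
  11/25*1/6 + 1/5*1/3 + 9/25*1/6 = 1/5 = pi_Q  (ok)
  11/25*1/3 + 1/5*1/6 + 9/25*1/2 = 9/25 = pi_R  (ok)

Answer: 11/25 1/5 9/25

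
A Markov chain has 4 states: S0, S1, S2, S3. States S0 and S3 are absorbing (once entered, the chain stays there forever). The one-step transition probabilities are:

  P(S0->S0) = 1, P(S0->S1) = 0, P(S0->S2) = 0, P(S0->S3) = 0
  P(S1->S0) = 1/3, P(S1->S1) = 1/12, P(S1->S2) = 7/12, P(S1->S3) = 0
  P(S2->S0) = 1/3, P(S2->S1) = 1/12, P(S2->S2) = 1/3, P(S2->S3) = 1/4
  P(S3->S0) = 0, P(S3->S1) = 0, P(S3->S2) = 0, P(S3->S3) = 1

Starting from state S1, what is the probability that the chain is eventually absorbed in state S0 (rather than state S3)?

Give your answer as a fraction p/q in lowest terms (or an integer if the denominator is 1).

Answer: 20/27

Derivation:
Let a_i = P(absorbed in S0 | start in state i).
Boundary conditions: a_S0 = 1, a_S3 = 0.
For each transient state i, a_i = sum_j P(i->j) * a_j:
  a_S1 = 1/3*a_S0 + 1/12*a_S1 + 7/12*a_S2 + 0*a_S3
  a_S2 = 1/3*a_S0 + 1/12*a_S1 + 1/3*a_S2 + 1/4*a_S3

Substituting a_S0 = 1 and a_S3 = 0, rearrange to (I - Q) a = r where r[i] = P(i -> S0):
  [11/12, -7/12] . (a_S1, a_S2) = 1/3
  [-1/12, 2/3] . (a_S1, a_S2) = 1/3

Solving yields:
  a_S1 = 20/27
  a_S2 = 16/27

Starting state is S1, so the absorption probability is a_S1 = 20/27.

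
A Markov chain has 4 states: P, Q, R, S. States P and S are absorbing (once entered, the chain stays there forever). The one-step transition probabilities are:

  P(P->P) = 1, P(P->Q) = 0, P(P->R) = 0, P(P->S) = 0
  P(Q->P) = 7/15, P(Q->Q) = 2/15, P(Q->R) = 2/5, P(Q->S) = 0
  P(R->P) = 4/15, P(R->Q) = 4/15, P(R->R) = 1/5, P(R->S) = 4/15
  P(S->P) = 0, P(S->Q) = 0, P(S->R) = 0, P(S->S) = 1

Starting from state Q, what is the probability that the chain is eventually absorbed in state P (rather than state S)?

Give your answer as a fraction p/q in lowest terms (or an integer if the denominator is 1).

Answer: 9/11

Derivation:
Let a_i = P(absorbed in P | start in state i).
Boundary conditions: a_P = 1, a_S = 0.
For each transient state i, a_i = sum_j P(i->j) * a_j:
  a_Q = 7/15*a_P + 2/15*a_Q + 2/5*a_R + 0*a_S
  a_R = 4/15*a_P + 4/15*a_Q + 1/5*a_R + 4/15*a_S

Substituting a_P = 1 and a_S = 0, rearrange to (I - Q) a = r where r[i] = P(i -> P):
  [13/15, -2/5] . (a_Q, a_R) = 7/15
  [-4/15, 4/5] . (a_Q, a_R) = 4/15

Solving yields:
  a_Q = 9/11
  a_R = 20/33

Starting state is Q, so the absorption probability is a_Q = 9/11.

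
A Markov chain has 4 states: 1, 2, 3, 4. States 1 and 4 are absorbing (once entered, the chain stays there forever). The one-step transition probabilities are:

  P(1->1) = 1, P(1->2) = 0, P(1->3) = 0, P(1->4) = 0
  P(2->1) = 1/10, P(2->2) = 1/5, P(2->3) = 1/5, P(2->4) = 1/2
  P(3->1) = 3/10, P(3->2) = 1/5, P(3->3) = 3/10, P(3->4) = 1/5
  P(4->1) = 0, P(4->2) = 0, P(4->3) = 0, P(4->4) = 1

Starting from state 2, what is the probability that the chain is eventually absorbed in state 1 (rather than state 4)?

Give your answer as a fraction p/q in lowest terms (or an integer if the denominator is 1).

Answer: 1/4

Derivation:
Let a_i = P(absorbed in 1 | start in state i).
Boundary conditions: a_1 = 1, a_4 = 0.
For each transient state i, a_i = sum_j P(i->j) * a_j:
  a_2 = 1/10*a_1 + 1/5*a_2 + 1/5*a_3 + 1/2*a_4
  a_3 = 3/10*a_1 + 1/5*a_2 + 3/10*a_3 + 1/5*a_4

Substituting a_1 = 1 and a_4 = 0, rearrange to (I - Q) a = r where r[i] = P(i -> 1):
  [4/5, -1/5] . (a_2, a_3) = 1/10
  [-1/5, 7/10] . (a_2, a_3) = 3/10

Solving yields:
  a_2 = 1/4
  a_3 = 1/2

Starting state is 2, so the absorption probability is a_2 = 1/4.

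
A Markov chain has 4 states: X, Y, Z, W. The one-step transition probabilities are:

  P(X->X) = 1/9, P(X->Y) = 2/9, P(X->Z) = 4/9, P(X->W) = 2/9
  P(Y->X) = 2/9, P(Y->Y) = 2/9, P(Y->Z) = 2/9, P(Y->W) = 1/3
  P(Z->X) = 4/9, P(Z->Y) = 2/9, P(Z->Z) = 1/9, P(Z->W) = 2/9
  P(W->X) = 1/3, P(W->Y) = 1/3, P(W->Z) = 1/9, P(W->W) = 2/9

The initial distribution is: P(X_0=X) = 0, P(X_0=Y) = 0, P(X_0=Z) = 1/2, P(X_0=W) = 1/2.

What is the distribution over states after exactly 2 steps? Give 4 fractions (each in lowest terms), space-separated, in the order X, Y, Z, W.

Propagating the distribution step by step (d_{t+1} = d_t * P):
d_0 = (X=0, Y=0, Z=1/2, W=1/2)
  d_1[X] = 0*1/9 + 0*2/9 + 1/2*4/9 + 1/2*1/3 = 7/18
  d_1[Y] = 0*2/9 + 0*2/9 + 1/2*2/9 + 1/2*1/3 = 5/18
  d_1[Z] = 0*4/9 + 0*2/9 + 1/2*1/9 + 1/2*1/9 = 1/9
  d_1[W] = 0*2/9 + 0*1/3 + 1/2*2/9 + 1/2*2/9 = 2/9
d_1 = (X=7/18, Y=5/18, Z=1/9, W=2/9)
  d_2[X] = 7/18*1/9 + 5/18*2/9 + 1/9*4/9 + 2/9*1/3 = 37/162
  d_2[Y] = 7/18*2/9 + 5/18*2/9 + 1/9*2/9 + 2/9*1/3 = 20/81
  d_2[Z] = 7/18*4/9 + 5/18*2/9 + 1/9*1/9 + 2/9*1/9 = 22/81
  d_2[W] = 7/18*2/9 + 5/18*1/3 + 1/9*2/9 + 2/9*2/9 = 41/162
d_2 = (X=37/162, Y=20/81, Z=22/81, W=41/162)

Answer: 37/162 20/81 22/81 41/162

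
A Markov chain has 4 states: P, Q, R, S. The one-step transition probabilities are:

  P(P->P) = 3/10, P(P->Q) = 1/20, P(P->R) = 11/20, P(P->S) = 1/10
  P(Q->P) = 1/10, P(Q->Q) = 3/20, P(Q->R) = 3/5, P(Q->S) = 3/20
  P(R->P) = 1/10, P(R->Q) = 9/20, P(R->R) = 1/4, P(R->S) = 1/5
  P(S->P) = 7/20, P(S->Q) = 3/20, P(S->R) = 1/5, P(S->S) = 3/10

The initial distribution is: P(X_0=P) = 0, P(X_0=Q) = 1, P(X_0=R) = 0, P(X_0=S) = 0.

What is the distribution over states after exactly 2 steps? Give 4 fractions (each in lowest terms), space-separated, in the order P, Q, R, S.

Propagating the distribution step by step (d_{t+1} = d_t * P):
d_0 = (P=0, Q=1, R=0, S=0)
  d_1[P] = 0*3/10 + 1*1/10 + 0*1/10 + 0*7/20 = 1/10
  d_1[Q] = 0*1/20 + 1*3/20 + 0*9/20 + 0*3/20 = 3/20
  d_1[R] = 0*11/20 + 1*3/5 + 0*1/4 + 0*1/5 = 3/5
  d_1[S] = 0*1/10 + 1*3/20 + 0*1/5 + 0*3/10 = 3/20
d_1 = (P=1/10, Q=3/20, R=3/5, S=3/20)
  d_2[P] = 1/10*3/10 + 3/20*1/10 + 3/5*1/10 + 3/20*7/20 = 63/400
  d_2[Q] = 1/10*1/20 + 3/20*3/20 + 3/5*9/20 + 3/20*3/20 = 8/25
  d_2[R] = 1/10*11/20 + 3/20*3/5 + 3/5*1/4 + 3/20*1/5 = 13/40
  d_2[S] = 1/10*1/10 + 3/20*3/20 + 3/5*1/5 + 3/20*3/10 = 79/400
d_2 = (P=63/400, Q=8/25, R=13/40, S=79/400)

Answer: 63/400 8/25 13/40 79/400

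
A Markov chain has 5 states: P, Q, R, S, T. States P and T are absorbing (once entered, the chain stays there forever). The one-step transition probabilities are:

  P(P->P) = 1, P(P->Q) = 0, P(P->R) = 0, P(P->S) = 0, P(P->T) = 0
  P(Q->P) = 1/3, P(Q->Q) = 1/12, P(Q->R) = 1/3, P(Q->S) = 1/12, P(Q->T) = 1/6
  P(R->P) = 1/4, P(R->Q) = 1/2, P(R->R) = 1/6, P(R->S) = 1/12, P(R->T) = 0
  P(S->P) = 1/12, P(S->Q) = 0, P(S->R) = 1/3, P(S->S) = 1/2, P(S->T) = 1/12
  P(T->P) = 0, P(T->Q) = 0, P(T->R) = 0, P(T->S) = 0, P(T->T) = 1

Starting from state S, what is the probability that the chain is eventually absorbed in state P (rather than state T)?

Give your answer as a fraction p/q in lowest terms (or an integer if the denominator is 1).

Answer: 157/224

Derivation:
Let a_i = P(absorbed in P | start in state i).
Boundary conditions: a_P = 1, a_T = 0.
For each transient state i, a_i = sum_j P(i->j) * a_j:
  a_Q = 1/3*a_P + 1/12*a_Q + 1/3*a_R + 1/12*a_S + 1/6*a_T
  a_R = 1/4*a_P + 1/2*a_Q + 1/6*a_R + 1/12*a_S + 0*a_T
  a_S = 1/12*a_P + 0*a_Q + 1/3*a_R + 1/2*a_S + 1/12*a_T

Substituting a_P = 1 and a_T = 0, rearrange to (I - Q) a = r where r[i] = P(i -> P):
  [11/12, -1/3, -1/12] . (a_Q, a_R, a_S) = 1/3
  [-1/2, 5/6, -1/12] . (a_Q, a_R, a_S) = 1/4
  [0, -1/3, 1/2] . (a_Q, a_R, a_S) = 1/12

Solving yields:
  a_Q = 23/32
  a_R = 359/448
  a_S = 157/224

Starting state is S, so the absorption probability is a_S = 157/224.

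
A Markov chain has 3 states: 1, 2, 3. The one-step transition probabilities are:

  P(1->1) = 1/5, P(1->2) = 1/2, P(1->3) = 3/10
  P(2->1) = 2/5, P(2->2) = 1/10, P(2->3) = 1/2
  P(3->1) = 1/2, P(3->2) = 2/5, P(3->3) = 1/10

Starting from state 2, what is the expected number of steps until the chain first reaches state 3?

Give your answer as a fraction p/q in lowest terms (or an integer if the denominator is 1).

Answer: 30/13

Derivation:
Let h_i = expected steps to first reach 3 from state i.
Boundary: h_3 = 0.
First-step equations for the other states:
  h_1 = 1 + 1/5*h_1 + 1/2*h_2 + 3/10*h_3
  h_2 = 1 + 2/5*h_1 + 1/10*h_2 + 1/2*h_3

Substituting h_3 = 0 and rearranging gives the linear system (I - Q) h = 1:
  [4/5, -1/2] . (h_1, h_2) = 1
  [-2/5, 9/10] . (h_1, h_2) = 1

Solving yields:
  h_1 = 35/13
  h_2 = 30/13

Starting state is 2, so the expected hitting time is h_2 = 30/13.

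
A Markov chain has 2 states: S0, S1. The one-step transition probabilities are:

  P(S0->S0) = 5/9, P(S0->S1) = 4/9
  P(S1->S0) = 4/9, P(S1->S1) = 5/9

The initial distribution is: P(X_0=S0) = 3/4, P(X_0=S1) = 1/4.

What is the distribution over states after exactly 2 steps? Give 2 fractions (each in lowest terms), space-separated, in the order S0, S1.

Propagating the distribution step by step (d_{t+1} = d_t * P):
d_0 = (S0=3/4, S1=1/4)
  d_1[S0] = 3/4*5/9 + 1/4*4/9 = 19/36
  d_1[S1] = 3/4*4/9 + 1/4*5/9 = 17/36
d_1 = (S0=19/36, S1=17/36)
  d_2[S0] = 19/36*5/9 + 17/36*4/9 = 163/324
  d_2[S1] = 19/36*4/9 + 17/36*5/9 = 161/324
d_2 = (S0=163/324, S1=161/324)

Answer: 163/324 161/324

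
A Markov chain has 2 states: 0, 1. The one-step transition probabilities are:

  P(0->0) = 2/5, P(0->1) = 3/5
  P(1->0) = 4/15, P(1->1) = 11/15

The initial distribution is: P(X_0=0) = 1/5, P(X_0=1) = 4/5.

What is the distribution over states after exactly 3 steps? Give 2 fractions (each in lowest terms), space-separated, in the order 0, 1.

Propagating the distribution step by step (d_{t+1} = d_t * P):
d_0 = (0=1/5, 1=4/5)
  d_1[0] = 1/5*2/5 + 4/5*4/15 = 22/75
  d_1[1] = 1/5*3/5 + 4/5*11/15 = 53/75
d_1 = (0=22/75, 1=53/75)
  d_2[0] = 22/75*2/5 + 53/75*4/15 = 344/1125
  d_2[1] = 22/75*3/5 + 53/75*11/15 = 781/1125
d_2 = (0=344/1125, 1=781/1125)
  d_3[0] = 344/1125*2/5 + 781/1125*4/15 = 5188/16875
  d_3[1] = 344/1125*3/5 + 781/1125*11/15 = 11687/16875
d_3 = (0=5188/16875, 1=11687/16875)

Answer: 5188/16875 11687/16875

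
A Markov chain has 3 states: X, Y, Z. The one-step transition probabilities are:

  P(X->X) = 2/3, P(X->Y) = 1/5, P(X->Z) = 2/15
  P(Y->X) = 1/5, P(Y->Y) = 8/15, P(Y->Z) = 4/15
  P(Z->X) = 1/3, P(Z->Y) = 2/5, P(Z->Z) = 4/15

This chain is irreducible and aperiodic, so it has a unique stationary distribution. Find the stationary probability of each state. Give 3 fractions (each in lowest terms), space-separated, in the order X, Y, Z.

Answer: 53/124 45/124 13/62

Derivation:
The stationary distribution satisfies pi = pi * P, i.e.:
  pi_X = 2/3*pi_X + 1/5*pi_Y + 1/3*pi_Z
  pi_Y = 1/5*pi_X + 8/15*pi_Y + 2/5*pi_Z
  pi_Z = 2/15*pi_X + 4/15*pi_Y + 4/15*pi_Z
with normalization: pi_X + pi_Y + pi_Z = 1.

Using the first 2 balance equations plus normalization, the linear system A*pi = b is:
  [-1/3, 1/5, 1/3] . pi = 0
  [1/5, -7/15, 2/5] . pi = 0
  [1, 1, 1] . pi = 1

Solving yields:
  pi_X = 53/124
  pi_Y = 45/124
  pi_Z = 13/62

Verification (pi * P):
  53/124*2/3 + 45/124*1/5 + 13/62*1/3 = 53/124 = pi_X  (ok)
  53/124*1/5 + 45/124*8/15 + 13/62*2/5 = 45/124 = pi_Y  (ok)
  53/124*2/15 + 45/124*4/15 + 13/62*4/15 = 13/62 = pi_Z  (ok)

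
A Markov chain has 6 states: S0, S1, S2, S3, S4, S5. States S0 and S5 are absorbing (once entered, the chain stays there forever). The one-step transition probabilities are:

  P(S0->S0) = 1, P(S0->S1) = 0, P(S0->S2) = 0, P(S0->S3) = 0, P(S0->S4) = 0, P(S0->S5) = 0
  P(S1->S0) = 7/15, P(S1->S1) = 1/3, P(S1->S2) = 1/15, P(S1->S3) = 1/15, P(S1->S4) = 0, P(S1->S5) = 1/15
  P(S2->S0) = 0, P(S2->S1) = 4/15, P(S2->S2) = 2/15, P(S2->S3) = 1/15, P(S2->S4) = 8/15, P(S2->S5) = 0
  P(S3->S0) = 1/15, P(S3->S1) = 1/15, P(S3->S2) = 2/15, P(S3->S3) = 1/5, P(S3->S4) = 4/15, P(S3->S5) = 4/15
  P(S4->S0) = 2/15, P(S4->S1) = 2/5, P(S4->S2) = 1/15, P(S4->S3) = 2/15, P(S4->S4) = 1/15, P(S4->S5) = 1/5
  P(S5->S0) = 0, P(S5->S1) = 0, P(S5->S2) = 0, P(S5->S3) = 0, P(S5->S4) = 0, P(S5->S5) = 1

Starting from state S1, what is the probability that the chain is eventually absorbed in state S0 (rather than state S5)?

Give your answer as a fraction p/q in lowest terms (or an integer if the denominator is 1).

Let a_i = P(absorbed in S0 | start in state i).
Boundary conditions: a_S0 = 1, a_S5 = 0.
For each transient state i, a_i = sum_j P(i->j) * a_j:
  a_S1 = 7/15*a_S0 + 1/3*a_S1 + 1/15*a_S2 + 1/15*a_S3 + 0*a_S4 + 1/15*a_S5
  a_S2 = 0*a_S0 + 4/15*a_S1 + 2/15*a_S2 + 1/15*a_S3 + 8/15*a_S4 + 0*a_S5
  a_S3 = 1/15*a_S0 + 1/15*a_S1 + 2/15*a_S2 + 1/5*a_S3 + 4/15*a_S4 + 4/15*a_S5
  a_S4 = 2/15*a_S0 + 2/5*a_S1 + 1/15*a_S2 + 2/15*a_S3 + 1/15*a_S4 + 1/5*a_S5

Substituting a_S0 = 1 and a_S5 = 0, rearrange to (I - Q) a = r where r[i] = P(i -> S0):
  [2/3, -1/15, -1/15, 0] . (a_S1, a_S2, a_S3, a_S4) = 7/15
  [-4/15, 13/15, -1/15, -8/15] . (a_S1, a_S2, a_S3, a_S4) = 0
  [-1/15, -2/15, 4/5, -4/15] . (a_S1, a_S2, a_S3, a_S4) = 1/15
  [-2/5, -1/15, -2/15, 14/15] . (a_S1, a_S2, a_S3, a_S4) = 2/15

Solving yields:
  a_S1 = 233/287
  a_S2 = 377/574
  a_S3 = 265/574
  a_S4 = 99/164

Starting state is S1, so the absorption probability is a_S1 = 233/287.

Answer: 233/287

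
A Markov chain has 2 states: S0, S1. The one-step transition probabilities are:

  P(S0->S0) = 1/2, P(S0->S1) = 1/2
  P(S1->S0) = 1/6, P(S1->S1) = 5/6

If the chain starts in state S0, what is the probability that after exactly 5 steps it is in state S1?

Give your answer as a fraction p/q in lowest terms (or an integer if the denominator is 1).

Computing P^5 by repeated multiplication:
P^1 =
  S0: [1/2, 1/2]
  S1: [1/6, 5/6]
P^2 =
  S0: [1/3, 2/3]
  S1: [2/9, 7/9]
P^3 =
  S0: [5/18, 13/18]
  S1: [13/54, 41/54]
P^4 =
  S0: [7/27, 20/27]
  S1: [20/81, 61/81]
P^5 =
  S0: [41/162, 121/162]
  S1: [121/486, 365/486]

(P^5)[S0 -> S1] = 121/162

Answer: 121/162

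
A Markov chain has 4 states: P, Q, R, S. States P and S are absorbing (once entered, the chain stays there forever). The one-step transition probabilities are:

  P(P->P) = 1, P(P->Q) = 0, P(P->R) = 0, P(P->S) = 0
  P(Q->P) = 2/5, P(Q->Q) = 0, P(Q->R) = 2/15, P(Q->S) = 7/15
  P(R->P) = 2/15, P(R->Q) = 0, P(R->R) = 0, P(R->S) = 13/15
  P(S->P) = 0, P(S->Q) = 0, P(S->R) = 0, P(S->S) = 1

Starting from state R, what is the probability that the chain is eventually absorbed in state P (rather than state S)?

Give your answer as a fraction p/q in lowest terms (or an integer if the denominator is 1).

Answer: 2/15

Derivation:
Let a_i = P(absorbed in P | start in state i).
Boundary conditions: a_P = 1, a_S = 0.
For each transient state i, a_i = sum_j P(i->j) * a_j:
  a_Q = 2/5*a_P + 0*a_Q + 2/15*a_R + 7/15*a_S
  a_R = 2/15*a_P + 0*a_Q + 0*a_R + 13/15*a_S

Substituting a_P = 1 and a_S = 0, rearrange to (I - Q) a = r where r[i] = P(i -> P):
  [1, -2/15] . (a_Q, a_R) = 2/5
  [0, 1] . (a_Q, a_R) = 2/15

Solving yields:
  a_Q = 94/225
  a_R = 2/15

Starting state is R, so the absorption probability is a_R = 2/15.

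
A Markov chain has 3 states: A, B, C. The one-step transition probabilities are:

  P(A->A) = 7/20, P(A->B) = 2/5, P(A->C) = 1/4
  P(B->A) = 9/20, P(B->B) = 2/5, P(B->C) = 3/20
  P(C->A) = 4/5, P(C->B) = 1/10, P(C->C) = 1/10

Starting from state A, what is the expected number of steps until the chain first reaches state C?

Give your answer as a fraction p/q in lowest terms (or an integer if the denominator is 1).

Answer: 100/21

Derivation:
Let h_i = expected steps to first reach C from state i.
Boundary: h_C = 0.
First-step equations for the other states:
  h_A = 1 + 7/20*h_A + 2/5*h_B + 1/4*h_C
  h_B = 1 + 9/20*h_A + 2/5*h_B + 3/20*h_C

Substituting h_C = 0 and rearranging gives the linear system (I - Q) h = 1:
  [13/20, -2/5] . (h_A, h_B) = 1
  [-9/20, 3/5] . (h_A, h_B) = 1

Solving yields:
  h_A = 100/21
  h_B = 110/21

Starting state is A, so the expected hitting time is h_A = 100/21.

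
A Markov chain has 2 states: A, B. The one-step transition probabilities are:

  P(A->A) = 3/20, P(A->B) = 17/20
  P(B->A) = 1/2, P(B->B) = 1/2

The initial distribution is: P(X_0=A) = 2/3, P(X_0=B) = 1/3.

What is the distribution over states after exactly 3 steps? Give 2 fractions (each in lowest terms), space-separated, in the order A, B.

Propagating the distribution step by step (d_{t+1} = d_t * P):
d_0 = (A=2/3, B=1/3)
  d_1[A] = 2/3*3/20 + 1/3*1/2 = 4/15
  d_1[B] = 2/3*17/20 + 1/3*1/2 = 11/15
d_1 = (A=4/15, B=11/15)
  d_2[A] = 4/15*3/20 + 11/15*1/2 = 61/150
  d_2[B] = 4/15*17/20 + 11/15*1/2 = 89/150
d_2 = (A=61/150, B=89/150)
  d_3[A] = 61/150*3/20 + 89/150*1/2 = 1073/3000
  d_3[B] = 61/150*17/20 + 89/150*1/2 = 1927/3000
d_3 = (A=1073/3000, B=1927/3000)

Answer: 1073/3000 1927/3000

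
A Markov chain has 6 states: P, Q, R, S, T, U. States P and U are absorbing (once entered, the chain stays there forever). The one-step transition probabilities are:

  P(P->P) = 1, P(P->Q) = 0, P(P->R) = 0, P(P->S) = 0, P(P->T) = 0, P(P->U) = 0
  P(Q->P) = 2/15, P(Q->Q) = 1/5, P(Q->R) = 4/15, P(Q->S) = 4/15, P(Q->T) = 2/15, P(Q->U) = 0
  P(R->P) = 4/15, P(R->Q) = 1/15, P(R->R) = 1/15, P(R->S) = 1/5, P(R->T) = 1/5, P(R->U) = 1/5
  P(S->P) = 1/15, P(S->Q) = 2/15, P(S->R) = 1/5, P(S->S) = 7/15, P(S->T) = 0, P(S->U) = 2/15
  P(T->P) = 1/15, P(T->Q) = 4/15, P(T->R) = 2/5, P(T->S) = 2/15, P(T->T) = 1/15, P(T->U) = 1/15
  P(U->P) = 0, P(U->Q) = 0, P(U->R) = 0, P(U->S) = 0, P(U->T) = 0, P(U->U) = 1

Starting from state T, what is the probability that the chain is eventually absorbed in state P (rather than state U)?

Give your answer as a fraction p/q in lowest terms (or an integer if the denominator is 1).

Let a_i = P(absorbed in P | start in state i).
Boundary conditions: a_P = 1, a_U = 0.
For each transient state i, a_i = sum_j P(i->j) * a_j:
  a_Q = 2/15*a_P + 1/5*a_Q + 4/15*a_R + 4/15*a_S + 2/15*a_T + 0*a_U
  a_R = 4/15*a_P + 1/15*a_Q + 1/15*a_R + 1/5*a_S + 1/5*a_T + 1/5*a_U
  a_S = 1/15*a_P + 2/15*a_Q + 1/5*a_R + 7/15*a_S + 0*a_T + 2/15*a_U
  a_T = 1/15*a_P + 4/15*a_Q + 2/5*a_R + 2/15*a_S + 1/15*a_T + 1/15*a_U

Substituting a_P = 1 and a_U = 0, rearrange to (I - Q) a = r where r[i] = P(i -> P):
  [4/5, -4/15, -4/15, -2/15] . (a_Q, a_R, a_S, a_T) = 2/15
  [-1/15, 14/15, -1/5, -1/5] . (a_Q, a_R, a_S, a_T) = 4/15
  [-2/15, -1/5, 8/15, 0] . (a_Q, a_R, a_S, a_T) = 1/15
  [-4/15, -2/5, -2/15, 14/15] . (a_Q, a_R, a_S, a_T) = 1/15

Solving yields:
  a_Q = 3395/5646
  a_R = 1550/2823
  a_S = 2717/5646
  a_T = 515/941

Starting state is T, so the absorption probability is a_T = 515/941.

Answer: 515/941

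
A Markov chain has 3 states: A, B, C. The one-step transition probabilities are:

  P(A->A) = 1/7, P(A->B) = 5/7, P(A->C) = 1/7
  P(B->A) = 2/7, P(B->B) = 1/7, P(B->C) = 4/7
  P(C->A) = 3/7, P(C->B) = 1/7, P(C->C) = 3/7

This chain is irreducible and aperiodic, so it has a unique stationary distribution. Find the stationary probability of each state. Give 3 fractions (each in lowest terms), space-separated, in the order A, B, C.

The stationary distribution satisfies pi = pi * P, i.e.:
  pi_A = 1/7*pi_A + 2/7*pi_B + 3/7*pi_C
  pi_B = 5/7*pi_A + 1/7*pi_B + 1/7*pi_C
  pi_C = 1/7*pi_A + 4/7*pi_B + 3/7*pi_C
with normalization: pi_A + pi_B + pi_C = 1.

Using the first 2 balance equations plus normalization, the linear system A*pi = b is:
  [-6/7, 2/7, 3/7] . pi = 0
  [5/7, -6/7, 1/7] . pi = 0
  [1, 1, 1] . pi = 1

Solving yields:
  pi_A = 20/67
  pi_B = 21/67
  pi_C = 26/67

Verification (pi * P):
  20/67*1/7 + 21/67*2/7 + 26/67*3/7 = 20/67 = pi_A  (ok)
  20/67*5/7 + 21/67*1/7 + 26/67*1/7 = 21/67 = pi_B  (ok)
  20/67*1/7 + 21/67*4/7 + 26/67*3/7 = 26/67 = pi_C  (ok)

Answer: 20/67 21/67 26/67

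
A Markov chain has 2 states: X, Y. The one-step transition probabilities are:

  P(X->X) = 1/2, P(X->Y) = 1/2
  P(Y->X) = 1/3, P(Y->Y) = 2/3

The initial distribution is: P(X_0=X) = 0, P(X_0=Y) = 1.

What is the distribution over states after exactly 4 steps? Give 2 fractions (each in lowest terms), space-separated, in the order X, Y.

Answer: 259/648 389/648

Derivation:
Propagating the distribution step by step (d_{t+1} = d_t * P):
d_0 = (X=0, Y=1)
  d_1[X] = 0*1/2 + 1*1/3 = 1/3
  d_1[Y] = 0*1/2 + 1*2/3 = 2/3
d_1 = (X=1/3, Y=2/3)
  d_2[X] = 1/3*1/2 + 2/3*1/3 = 7/18
  d_2[Y] = 1/3*1/2 + 2/3*2/3 = 11/18
d_2 = (X=7/18, Y=11/18)
  d_3[X] = 7/18*1/2 + 11/18*1/3 = 43/108
  d_3[Y] = 7/18*1/2 + 11/18*2/3 = 65/108
d_3 = (X=43/108, Y=65/108)
  d_4[X] = 43/108*1/2 + 65/108*1/3 = 259/648
  d_4[Y] = 43/108*1/2 + 65/108*2/3 = 389/648
d_4 = (X=259/648, Y=389/648)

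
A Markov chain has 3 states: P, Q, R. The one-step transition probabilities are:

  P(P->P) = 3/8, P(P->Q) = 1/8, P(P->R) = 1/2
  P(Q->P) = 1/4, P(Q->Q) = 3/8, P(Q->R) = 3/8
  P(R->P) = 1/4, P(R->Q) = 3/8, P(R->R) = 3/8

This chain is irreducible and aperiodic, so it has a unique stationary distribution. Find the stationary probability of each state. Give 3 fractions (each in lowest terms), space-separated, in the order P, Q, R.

Answer: 2/7 17/56 23/56

Derivation:
The stationary distribution satisfies pi = pi * P, i.e.:
  pi_P = 3/8*pi_P + 1/4*pi_Q + 1/4*pi_R
  pi_Q = 1/8*pi_P + 3/8*pi_Q + 3/8*pi_R
  pi_R = 1/2*pi_P + 3/8*pi_Q + 3/8*pi_R
with normalization: pi_P + pi_Q + pi_R = 1.

Using the first 2 balance equations plus normalization, the linear system A*pi = b is:
  [-5/8, 1/4, 1/4] . pi = 0
  [1/8, -5/8, 3/8] . pi = 0
  [1, 1, 1] . pi = 1

Solving yields:
  pi_P = 2/7
  pi_Q = 17/56
  pi_R = 23/56

Verification (pi * P):
  2/7*3/8 + 17/56*1/4 + 23/56*1/4 = 2/7 = pi_P  (ok)
  2/7*1/8 + 17/56*3/8 + 23/56*3/8 = 17/56 = pi_Q  (ok)
  2/7*1/2 + 17/56*3/8 + 23/56*3/8 = 23/56 = pi_R  (ok)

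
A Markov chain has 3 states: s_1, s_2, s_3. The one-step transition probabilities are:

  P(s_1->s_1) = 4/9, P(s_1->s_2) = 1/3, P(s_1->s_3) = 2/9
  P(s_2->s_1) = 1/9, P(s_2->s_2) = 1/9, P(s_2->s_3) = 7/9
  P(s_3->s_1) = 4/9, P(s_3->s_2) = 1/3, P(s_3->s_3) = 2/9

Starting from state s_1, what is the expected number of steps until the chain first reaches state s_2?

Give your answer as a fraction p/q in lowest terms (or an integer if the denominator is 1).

Let h_i = expected steps to first reach s_2 from state i.
Boundary: h_s_2 = 0.
First-step equations for the other states:
  h_s_1 = 1 + 4/9*h_s_1 + 1/3*h_s_2 + 2/9*h_s_3
  h_s_3 = 1 + 4/9*h_s_1 + 1/3*h_s_2 + 2/9*h_s_3

Substituting h_s_2 = 0 and rearranging gives the linear system (I - Q) h = 1:
  [5/9, -2/9] . (h_s_1, h_s_3) = 1
  [-4/9, 7/9] . (h_s_1, h_s_3) = 1

Solving yields:
  h_s_1 = 3
  h_s_3 = 3

Starting state is s_1, so the expected hitting time is h_s_1 = 3.

Answer: 3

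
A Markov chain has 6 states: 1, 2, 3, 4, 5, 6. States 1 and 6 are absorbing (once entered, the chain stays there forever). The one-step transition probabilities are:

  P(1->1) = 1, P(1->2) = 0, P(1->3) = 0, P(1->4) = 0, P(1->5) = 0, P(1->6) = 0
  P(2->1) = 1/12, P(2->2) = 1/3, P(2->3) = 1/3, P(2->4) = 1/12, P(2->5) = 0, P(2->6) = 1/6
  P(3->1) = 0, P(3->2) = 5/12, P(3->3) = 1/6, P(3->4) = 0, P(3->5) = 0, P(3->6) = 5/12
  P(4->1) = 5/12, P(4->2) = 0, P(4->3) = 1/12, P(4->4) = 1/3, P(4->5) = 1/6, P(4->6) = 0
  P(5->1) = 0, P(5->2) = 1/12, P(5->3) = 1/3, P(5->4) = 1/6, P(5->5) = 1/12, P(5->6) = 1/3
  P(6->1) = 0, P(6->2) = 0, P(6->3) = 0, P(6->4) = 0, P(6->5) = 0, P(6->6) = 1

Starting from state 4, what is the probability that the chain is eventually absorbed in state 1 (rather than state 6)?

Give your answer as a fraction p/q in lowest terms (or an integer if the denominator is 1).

Let a_i = P(absorbed in 1 | start in state i).
Boundary conditions: a_1 = 1, a_6 = 0.
For each transient state i, a_i = sum_j P(i->j) * a_j:
  a_2 = 1/12*a_1 + 1/3*a_2 + 1/3*a_3 + 1/12*a_4 + 0*a_5 + 1/6*a_6
  a_3 = 0*a_1 + 5/12*a_2 + 1/6*a_3 + 0*a_4 + 0*a_5 + 5/12*a_6
  a_4 = 5/12*a_1 + 0*a_2 + 1/12*a_3 + 1/3*a_4 + 1/6*a_5 + 0*a_6
  a_5 = 0*a_1 + 1/12*a_2 + 1/3*a_3 + 1/6*a_4 + 1/12*a_5 + 1/3*a_6

Substituting a_1 = 1 and a_6 = 0, rearrange to (I - Q) a = r where r[i] = P(i -> 1):
  [2/3, -1/3, -1/12, 0] . (a_2, a_3, a_4, a_5) = 1/12
  [-5/12, 5/6, 0, 0] . (a_2, a_3, a_4, a_5) = 0
  [0, -1/12, 2/3, -1/6] . (a_2, a_3, a_4, a_5) = 5/12
  [-1/12, -1/3, -1/6, 11/12] . (a_2, a_3, a_4, a_5) = 0

Solving yields:
  a_2 = 278/985
  a_3 = 139/985
  a_4 = 683/985
  a_5 = 40/197

Starting state is 4, so the absorption probability is a_4 = 683/985.

Answer: 683/985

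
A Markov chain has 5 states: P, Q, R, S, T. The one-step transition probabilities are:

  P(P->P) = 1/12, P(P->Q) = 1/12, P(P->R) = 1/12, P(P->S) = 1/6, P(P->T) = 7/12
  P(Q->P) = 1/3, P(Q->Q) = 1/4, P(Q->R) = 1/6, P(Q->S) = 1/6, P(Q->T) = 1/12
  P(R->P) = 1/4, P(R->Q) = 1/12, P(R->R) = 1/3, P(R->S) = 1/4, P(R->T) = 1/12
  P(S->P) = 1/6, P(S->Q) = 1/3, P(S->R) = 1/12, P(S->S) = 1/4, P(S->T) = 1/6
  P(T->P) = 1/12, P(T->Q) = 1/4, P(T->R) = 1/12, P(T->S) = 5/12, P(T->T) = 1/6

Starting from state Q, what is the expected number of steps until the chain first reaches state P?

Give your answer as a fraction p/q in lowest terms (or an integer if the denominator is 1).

Answer: 14304/3629

Derivation:
Let h_i = expected steps to first reach P from state i.
Boundary: h_P = 0.
First-step equations for the other states:
  h_Q = 1 + 1/3*h_P + 1/4*h_Q + 1/6*h_R + 1/6*h_S + 1/12*h_T
  h_R = 1 + 1/4*h_P + 1/12*h_Q + 1/3*h_R + 1/4*h_S + 1/12*h_T
  h_S = 1 + 1/6*h_P + 1/3*h_Q + 1/12*h_R + 1/4*h_S + 1/6*h_T
  h_T = 1 + 1/12*h_P + 1/4*h_Q + 1/12*h_R + 5/12*h_S + 1/6*h_T

Substituting h_P = 0 and rearranging gives the linear system (I - Q) h = 1:
  [3/4, -1/6, -1/6, -1/12] . (h_Q, h_R, h_S, h_T) = 1
  [-1/12, 2/3, -1/4, -1/12] . (h_Q, h_R, h_S, h_T) = 1
  [-1/3, -1/12, 3/4, -1/6] . (h_Q, h_R, h_S, h_T) = 1
  [-1/4, -1/12, -5/12, 5/6] . (h_Q, h_R, h_S, h_T) = 1

Solving yields:
  h_Q = 14304/3629
  h_R = 16020/3629
  h_S = 17160/3629
  h_T = 18828/3629

Starting state is Q, so the expected hitting time is h_Q = 14304/3629.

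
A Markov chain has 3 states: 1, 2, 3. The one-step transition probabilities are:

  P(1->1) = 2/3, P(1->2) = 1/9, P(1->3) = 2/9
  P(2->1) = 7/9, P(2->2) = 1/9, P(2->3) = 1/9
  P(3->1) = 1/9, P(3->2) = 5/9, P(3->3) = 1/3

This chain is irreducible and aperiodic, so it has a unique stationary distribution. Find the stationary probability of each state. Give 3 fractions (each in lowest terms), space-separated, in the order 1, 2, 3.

Answer: 43/76 4/19 17/76

Derivation:
The stationary distribution satisfies pi = pi * P, i.e.:
  pi_1 = 2/3*pi_1 + 7/9*pi_2 + 1/9*pi_3
  pi_2 = 1/9*pi_1 + 1/9*pi_2 + 5/9*pi_3
  pi_3 = 2/9*pi_1 + 1/9*pi_2 + 1/3*pi_3
with normalization: pi_1 + pi_2 + pi_3 = 1.

Using the first 2 balance equations plus normalization, the linear system A*pi = b is:
  [-1/3, 7/9, 1/9] . pi = 0
  [1/9, -8/9, 5/9] . pi = 0
  [1, 1, 1] . pi = 1

Solving yields:
  pi_1 = 43/76
  pi_2 = 4/19
  pi_3 = 17/76

Verification (pi * P):
  43/76*2/3 + 4/19*7/9 + 17/76*1/9 = 43/76 = pi_1  (ok)
  43/76*1/9 + 4/19*1/9 + 17/76*5/9 = 4/19 = pi_2  (ok)
  43/76*2/9 + 4/19*1/9 + 17/76*1/3 = 17/76 = pi_3  (ok)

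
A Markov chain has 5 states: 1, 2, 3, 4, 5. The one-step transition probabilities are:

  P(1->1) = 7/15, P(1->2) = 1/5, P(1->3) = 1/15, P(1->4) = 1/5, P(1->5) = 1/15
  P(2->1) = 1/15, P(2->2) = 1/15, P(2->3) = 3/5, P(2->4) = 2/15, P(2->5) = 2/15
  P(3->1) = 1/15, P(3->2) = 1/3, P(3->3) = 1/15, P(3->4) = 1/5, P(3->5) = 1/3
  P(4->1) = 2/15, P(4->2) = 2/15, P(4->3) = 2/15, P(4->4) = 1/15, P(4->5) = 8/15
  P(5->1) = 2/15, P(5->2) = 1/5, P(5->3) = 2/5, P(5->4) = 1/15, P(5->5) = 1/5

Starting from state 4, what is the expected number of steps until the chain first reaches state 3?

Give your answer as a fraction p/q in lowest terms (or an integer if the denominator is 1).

Let h_i = expected steps to first reach 3 from state i.
Boundary: h_3 = 0.
First-step equations for the other states:
  h_1 = 1 + 7/15*h_1 + 1/5*h_2 + 1/15*h_3 + 1/5*h_4 + 1/15*h_5
  h_2 = 1 + 1/15*h_1 + 1/15*h_2 + 3/5*h_3 + 2/15*h_4 + 2/15*h_5
  h_4 = 1 + 2/15*h_1 + 2/15*h_2 + 2/15*h_3 + 1/15*h_4 + 8/15*h_5
  h_5 = 1 + 2/15*h_1 + 1/5*h_2 + 2/5*h_3 + 1/15*h_4 + 1/5*h_5

Substituting h_3 = 0 and rearranging gives the linear system (I - Q) h = 1:
  [8/15, -1/5, -1/5, -1/15] . (h_1, h_2, h_4, h_5) = 1
  [-1/15, 14/15, -2/15, -2/15] . (h_1, h_2, h_4, h_5) = 1
  [-2/15, -2/15, 14/15, -8/15] . (h_1, h_2, h_4, h_5) = 1
  [-2/15, -1/5, -1/15, 4/5] . (h_1, h_2, h_4, h_5) = 1

Solving yields:
  h_1 = 14925/3317
  h_2 = 30975/13268
  h_4 = 49095/13268
  h_5 = 19185/6634

Starting state is 4, so the expected hitting time is h_4 = 49095/13268.

Answer: 49095/13268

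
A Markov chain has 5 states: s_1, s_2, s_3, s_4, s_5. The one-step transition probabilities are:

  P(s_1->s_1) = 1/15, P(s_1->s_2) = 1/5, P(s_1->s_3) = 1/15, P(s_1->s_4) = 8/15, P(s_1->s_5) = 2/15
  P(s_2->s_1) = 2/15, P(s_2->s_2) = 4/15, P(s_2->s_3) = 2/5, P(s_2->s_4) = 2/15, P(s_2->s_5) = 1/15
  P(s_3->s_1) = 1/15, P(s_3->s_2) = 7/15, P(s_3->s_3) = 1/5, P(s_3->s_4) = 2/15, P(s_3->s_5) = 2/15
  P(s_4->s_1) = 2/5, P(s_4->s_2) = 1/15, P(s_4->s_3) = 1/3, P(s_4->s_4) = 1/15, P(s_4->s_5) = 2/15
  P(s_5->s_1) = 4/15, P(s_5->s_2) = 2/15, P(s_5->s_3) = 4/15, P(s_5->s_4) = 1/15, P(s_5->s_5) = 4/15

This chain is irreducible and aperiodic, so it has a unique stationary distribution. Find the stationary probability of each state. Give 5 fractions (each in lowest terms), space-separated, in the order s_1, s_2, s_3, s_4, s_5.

The stationary distribution satisfies pi = pi * P, i.e.:
  pi_s_1 = 1/15*pi_s_1 + 2/15*pi_s_2 + 1/15*pi_s_3 + 2/5*pi_s_4 + 4/15*pi_s_5
  pi_s_2 = 1/5*pi_s_1 + 4/15*pi_s_2 + 7/15*pi_s_3 + 1/15*pi_s_4 + 2/15*pi_s_5
  pi_s_3 = 1/15*pi_s_1 + 2/5*pi_s_2 + 1/5*pi_s_3 + 1/3*pi_s_4 + 4/15*pi_s_5
  pi_s_4 = 8/15*pi_s_1 + 2/15*pi_s_2 + 2/15*pi_s_3 + 1/15*pi_s_4 + 1/15*pi_s_5
  pi_s_5 = 2/15*pi_s_1 + 1/15*pi_s_2 + 2/15*pi_s_3 + 2/15*pi_s_4 + 4/15*pi_s_5
with normalization: pi_s_1 + pi_s_2 + pi_s_3 + pi_s_4 + pi_s_5 = 1.

Using the first 4 balance equations plus normalization, the linear system A*pi = b is:
  [-14/15, 2/15, 1/15, 2/5, 4/15] . pi = 0
  [1/5, -11/15, 7/15, 1/15, 2/15] . pi = 0
  [1/15, 2/5, -4/5, 1/3, 4/15] . pi = 0
  [8/15, 2/15, 2/15, -14/15, 1/15] . pi = 0
  [1, 1, 1, 1, 1] . pi = 1

Solving yields:
  pi_s_1 = 1679/9840
  pi_s_2 = 1247/4920
  pi_s_3 = 107/410
  pi_s_4 = 1777/9840
  pi_s_5 = 661/4920

Verification (pi * P):
  1679/9840*1/15 + 1247/4920*2/15 + 107/410*1/15 + 1777/9840*2/5 + 661/4920*4/15 = 1679/9840 = pi_s_1  (ok)
  1679/9840*1/5 + 1247/4920*4/15 + 107/410*7/15 + 1777/9840*1/15 + 661/4920*2/15 = 1247/4920 = pi_s_2  (ok)
  1679/9840*1/15 + 1247/4920*2/5 + 107/410*1/5 + 1777/9840*1/3 + 661/4920*4/15 = 107/410 = pi_s_3  (ok)
  1679/9840*8/15 + 1247/4920*2/15 + 107/410*2/15 + 1777/9840*1/15 + 661/4920*1/15 = 1777/9840 = pi_s_4  (ok)
  1679/9840*2/15 + 1247/4920*1/15 + 107/410*2/15 + 1777/9840*2/15 + 661/4920*4/15 = 661/4920 = pi_s_5  (ok)

Answer: 1679/9840 1247/4920 107/410 1777/9840 661/4920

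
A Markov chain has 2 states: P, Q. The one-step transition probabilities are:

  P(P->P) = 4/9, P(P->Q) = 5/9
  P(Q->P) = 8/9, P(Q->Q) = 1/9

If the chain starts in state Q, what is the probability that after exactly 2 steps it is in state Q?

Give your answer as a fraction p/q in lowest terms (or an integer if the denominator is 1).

Computing P^2 by repeated multiplication:
P^1 =
  P: [4/9, 5/9]
  Q: [8/9, 1/9]
P^2 =
  P: [56/81, 25/81]
  Q: [40/81, 41/81]

(P^2)[Q -> Q] = 41/81

Answer: 41/81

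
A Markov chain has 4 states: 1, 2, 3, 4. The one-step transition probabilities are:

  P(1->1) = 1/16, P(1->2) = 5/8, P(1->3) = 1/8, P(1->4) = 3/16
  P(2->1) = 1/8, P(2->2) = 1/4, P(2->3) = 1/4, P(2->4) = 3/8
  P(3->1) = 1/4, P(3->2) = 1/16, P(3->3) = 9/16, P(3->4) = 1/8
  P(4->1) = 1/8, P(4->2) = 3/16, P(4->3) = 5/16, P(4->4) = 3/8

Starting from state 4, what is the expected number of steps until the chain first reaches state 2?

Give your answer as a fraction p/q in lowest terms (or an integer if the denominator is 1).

Let h_i = expected steps to first reach 2 from state i.
Boundary: h_2 = 0.
First-step equations for the other states:
  h_1 = 1 + 1/16*h_1 + 5/8*h_2 + 1/8*h_3 + 3/16*h_4
  h_3 = 1 + 1/4*h_1 + 1/16*h_2 + 9/16*h_3 + 1/8*h_4
  h_4 = 1 + 1/8*h_1 + 3/16*h_2 + 5/16*h_3 + 3/8*h_4

Substituting h_2 = 0 and rearranging gives the linear system (I - Q) h = 1:
  [15/16, -1/8, -3/16] . (h_1, h_3, h_4) = 1
  [-1/4, 7/16, -1/8] . (h_1, h_3, h_4) = 1
  [-1/8, -5/16, 5/8] . (h_1, h_3, h_4) = 1

Solving yields:
  h_1 = 192/71
  h_3 = 368/71
  h_4 = 336/71

Starting state is 4, so the expected hitting time is h_4 = 336/71.

Answer: 336/71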